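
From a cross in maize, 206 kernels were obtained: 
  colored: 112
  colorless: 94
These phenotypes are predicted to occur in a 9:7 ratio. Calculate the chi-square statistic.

Expected counts for N = 206 under a 9:7 ratio (total parts = 16):
  colored: 206 × 9/16 = 115.875
  colorless: 206 × 7/16 = 90.125
χ² = Σ (O − E)² / E
  colored: (112 − 115.875)² / 115.875 = 0.1296
  colorless: (94 − 90.125)² / 90.125 = 0.1666
χ² = 0.1296 + 0.1666 = 0.2962 ≈ 0.296

0.296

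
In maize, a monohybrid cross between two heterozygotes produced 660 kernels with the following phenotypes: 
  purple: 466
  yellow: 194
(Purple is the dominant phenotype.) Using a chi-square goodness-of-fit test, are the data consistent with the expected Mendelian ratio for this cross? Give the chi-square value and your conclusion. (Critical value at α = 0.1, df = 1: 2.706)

For a monohybrid cross between heterozygotes with complete dominance, the expected phenotypic ratio is 3:1.
Expected counts for N = 660 under a 3:1 ratio (total parts = 4):
  purple: 660 × 3/4 = 495
  yellow: 660 × 1/4 = 165
χ² = Σ (O − E)² / E
  purple: (466 − 495)² / 495 = 1.6990
  yellow: (194 − 165)² / 165 = 5.0970
χ² = 1.6990 + 5.0970 = 6.796
Degrees of freedom = 2 − 1 = 1; critical value at α = 0.1 is 2.706.
Since 6.796 > 2.706, we reject the null hypothesis — the data do not fit the 3:1 ratio.

6.796; not consistent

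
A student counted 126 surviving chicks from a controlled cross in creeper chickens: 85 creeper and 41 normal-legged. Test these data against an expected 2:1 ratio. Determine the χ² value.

0.036

The 2:1 ratio has 3 parts, so with N = 126 the expected counts are:
  creeper: 126 × 2/3 = 84
  normal-legged: 126 × 1/3 = 42
χ² = Σ (O − E)² / E
  creeper: (85 − 84)² / 84 = 0.0119
  normal-legged: (41 − 42)² / 42 = 0.0238
χ² = 0.0119 + 0.0238 = 0.0357 ≈ 0.036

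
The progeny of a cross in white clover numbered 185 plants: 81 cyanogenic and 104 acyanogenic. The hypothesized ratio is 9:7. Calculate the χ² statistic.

11.683

Under the 9:7 hypothesis (Σ ratio = 16, N = 185):
  cyanogenic: 185 × 9/16 = 104.0625
  acyanogenic: 185 × 7/16 = 80.9375
χ² = Σ (O − E)² / E
  cyanogenic: (81 − 104.0625)² / 104.0625 = 5.1111
  acyanogenic: (104 − 80.9375)² / 80.9375 = 6.5715
χ² = 5.1111 + 6.5715 = 11.6826 ≈ 11.683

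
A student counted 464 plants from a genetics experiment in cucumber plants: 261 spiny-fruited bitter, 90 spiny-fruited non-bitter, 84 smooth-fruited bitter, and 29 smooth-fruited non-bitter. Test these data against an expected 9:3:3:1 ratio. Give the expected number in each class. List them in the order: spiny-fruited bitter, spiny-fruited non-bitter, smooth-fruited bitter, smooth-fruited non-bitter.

261, 87, 87, 29

Expected counts for N = 464 under a 9:3:3:1 ratio (total parts = 16):
  spiny-fruited bitter: 464 × 9/16 = 261
  spiny-fruited non-bitter: 464 × 3/16 = 87
  smooth-fruited bitter: 464 × 3/16 = 87
  smooth-fruited non-bitter: 464 × 1/16 = 29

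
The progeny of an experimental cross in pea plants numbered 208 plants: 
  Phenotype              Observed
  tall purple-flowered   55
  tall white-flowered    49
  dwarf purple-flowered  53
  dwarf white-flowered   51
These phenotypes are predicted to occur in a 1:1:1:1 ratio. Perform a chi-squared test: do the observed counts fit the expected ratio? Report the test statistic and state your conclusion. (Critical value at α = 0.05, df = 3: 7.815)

0.385; consistent

The 1:1:1:1 ratio has 4 parts, so with N = 208 the expected counts are:
  tall purple-flowered: 208 × 1/4 = 52
  tall white-flowered: 208 × 1/4 = 52
  dwarf purple-flowered: 208 × 1/4 = 52
  dwarf white-flowered: 208 × 1/4 = 52
χ² = Σ (O − E)² / E
  tall purple-flowered: (55 − 52)² / 52 = 0.1731
  tall white-flowered: (49 − 52)² / 52 = 0.1731
  dwarf purple-flowered: (53 − 52)² / 52 = 0.0192
  dwarf white-flowered: (51 − 52)² / 52 = 0.0192
χ² = 0.1731 + 0.1731 + 0.0192 + 0.0192 = 0.3846 ≈ 0.385
Degrees of freedom = 4 − 1 = 3; critical value at α = 0.05 is 7.815.
Since 0.385 < 7.815, we fail to reject the null hypothesis — the data are consistent with the 1:1:1:1 ratio.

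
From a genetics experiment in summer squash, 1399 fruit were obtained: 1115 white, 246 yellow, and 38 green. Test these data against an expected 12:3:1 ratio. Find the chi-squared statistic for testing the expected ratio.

33.087

Under the 12:3:1 hypothesis (Σ ratio = 16, N = 1399):
  white: 1399 × 12/16 = 1049.25
  yellow: 1399 × 3/16 = 262.3125
  green: 1399 × 1/16 = 87.4375
χ² = Σ (O − E)² / E
  white: (1115 − 1049.25)² / 1049.25 = 4.1201
  yellow: (246 − 262.3125)² / 262.3125 = 1.0144
  green: (38 − 87.4375)² / 87.4375 = 27.9522
χ² = 4.1201 + 1.0144 + 27.9522 = 33.0867 ≈ 33.087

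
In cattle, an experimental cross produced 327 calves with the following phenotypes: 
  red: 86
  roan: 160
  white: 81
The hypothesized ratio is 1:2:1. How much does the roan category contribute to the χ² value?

0.075

Under the 1:2:1 hypothesis (Σ ratio = 4, N = 327):
  red: 327 × 1/4 = 81.75
  roan: 327 × 2/4 = 163.5
  white: 327 × 1/4 = 81.75
Contribution of roan: (160 − 163.5)² / 163.5 = 0.0749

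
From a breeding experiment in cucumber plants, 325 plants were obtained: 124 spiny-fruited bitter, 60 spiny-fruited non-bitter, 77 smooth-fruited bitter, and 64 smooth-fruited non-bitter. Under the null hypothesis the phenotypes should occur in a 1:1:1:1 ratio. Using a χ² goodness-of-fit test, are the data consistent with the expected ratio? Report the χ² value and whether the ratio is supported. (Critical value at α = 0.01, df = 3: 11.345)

31.935; not consistent

Total ratio parts = 4. Expected numbers out of 325:
  spiny-fruited bitter: 325 × 1/4 = 81.25
  spiny-fruited non-bitter: 325 × 1/4 = 81.25
  smooth-fruited bitter: 325 × 1/4 = 81.25
  smooth-fruited non-bitter: 325 × 1/4 = 81.25
χ² = Σ (O − E)² / E
  spiny-fruited bitter: (124 − 81.25)² / 81.25 = 22.4931
  spiny-fruited non-bitter: (60 − 81.25)² / 81.25 = 5.5577
  smooth-fruited bitter: (77 − 81.25)² / 81.25 = 0.2223
  smooth-fruited non-bitter: (64 − 81.25)² / 81.25 = 3.6623
χ² = 22.4931 + 5.5577 + 0.2223 + 3.6623 = 31.9354 ≈ 31.935
Degrees of freedom = 4 − 1 = 3; critical value at α = 0.01 is 11.345.
Since 31.935 > 11.345, we reject the null hypothesis — the data do not fit the 1:1:1:1 ratio.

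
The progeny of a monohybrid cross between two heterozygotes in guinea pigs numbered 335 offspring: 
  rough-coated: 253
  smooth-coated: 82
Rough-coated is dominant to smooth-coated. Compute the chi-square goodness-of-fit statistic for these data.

For a monohybrid cross between heterozygotes with complete dominance, the expected phenotypic ratio is 3:1.
Total ratio parts = 4. Expected numbers out of 335:
  rough-coated: 335 × 3/4 = 251.25
  smooth-coated: 335 × 1/4 = 83.75
χ² = Σ (O − E)² / E
  rough-coated: (253 − 251.25)² / 251.25 = 0.0122
  smooth-coated: (82 − 83.75)² / 83.75 = 0.0366
χ² = 0.0122 + 0.0366 = 0.0488 ≈ 0.049

0.049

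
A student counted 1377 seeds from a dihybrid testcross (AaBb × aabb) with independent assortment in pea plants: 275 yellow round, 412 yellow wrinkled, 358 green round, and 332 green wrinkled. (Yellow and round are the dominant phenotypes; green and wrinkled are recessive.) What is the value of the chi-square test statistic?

28.249

A dihybrid testcross with independent assortment gives a 1:1:1:1 ratio.
Under the 1:1:1:1 hypothesis (Σ ratio = 4, N = 1377):
  yellow round: 1377 × 1/4 = 344.25
  yellow wrinkled: 1377 × 1/4 = 344.25
  green round: 1377 × 1/4 = 344.25
  green wrinkled: 1377 × 1/4 = 344.25
χ² = Σ (O − E)² / E
  yellow round: (275 − 344.25)² / 344.25 = 13.9305
  yellow wrinkled: (412 − 344.25)² / 344.25 = 13.3335
  green round: (358 − 344.25)² / 344.25 = 0.5492
  green wrinkled: (332 − 344.25)² / 344.25 = 0.4359
χ² = 13.9305 + 13.3335 + 0.5492 + 0.4359 = 28.2491 ≈ 28.249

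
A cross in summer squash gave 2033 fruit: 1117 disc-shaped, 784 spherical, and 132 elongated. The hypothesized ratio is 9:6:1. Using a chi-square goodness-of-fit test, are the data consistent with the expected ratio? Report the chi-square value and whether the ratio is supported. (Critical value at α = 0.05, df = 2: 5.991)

1.422; consistent

Total ratio parts = 16. Expected numbers out of 2033:
  disc-shaped: 2033 × 9/16 = 1143.5625
  spherical: 2033 × 6/16 = 762.375
  elongated: 2033 × 1/16 = 127.0625
χ² = Σ (O − E)² / E
  disc-shaped: (1117 − 1143.5625)² / 1143.5625 = 0.6170
  spherical: (784 − 762.375)² / 762.375 = 0.6134
  elongated: (132 − 127.0625)² / 127.0625 = 0.1919
χ² = 0.6170 + 0.6134 + 0.1919 = 1.4223 ≈ 1.422
Degrees of freedom = 3 − 1 = 2; critical value at α = 0.05 is 5.991.
Since 1.422 < 5.991, we fail to reject the null hypothesis — the data are consistent with the 9:6:1 ratio.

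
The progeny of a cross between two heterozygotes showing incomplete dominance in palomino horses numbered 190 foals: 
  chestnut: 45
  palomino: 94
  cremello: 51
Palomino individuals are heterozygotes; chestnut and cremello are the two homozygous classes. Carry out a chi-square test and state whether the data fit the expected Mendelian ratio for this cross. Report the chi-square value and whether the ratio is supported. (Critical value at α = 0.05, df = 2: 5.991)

With incomplete dominance, a heterozygote × heterozygote cross gives a 1:2:1 phenotypic ratio.
Total ratio parts = 4. Expected numbers out of 190:
  chestnut: 190 × 1/4 = 47.5
  palomino: 190 × 2/4 = 95
  cremello: 190 × 1/4 = 47.5
χ² = Σ (O − E)² / E
  chestnut: (45 − 47.5)² / 47.5 = 0.1316
  palomino: (94 − 95)² / 95 = 0.0105
  cremello: (51 − 47.5)² / 47.5 = 0.2579
χ² = 0.1316 + 0.0105 + 0.2579 = 0.400
Degrees of freedom = 3 − 1 = 2; critical value at α = 0.05 is 5.991.
Since 0.400 < 5.991, we fail to reject the null hypothesis — the data are consistent with the 1:2:1 ratio.

0.400; consistent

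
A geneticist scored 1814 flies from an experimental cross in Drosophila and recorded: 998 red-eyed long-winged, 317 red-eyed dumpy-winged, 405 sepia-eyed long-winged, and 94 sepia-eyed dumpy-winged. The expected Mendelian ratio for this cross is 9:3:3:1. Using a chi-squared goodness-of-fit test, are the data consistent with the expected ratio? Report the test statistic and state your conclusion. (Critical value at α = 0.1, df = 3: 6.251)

Total ratio parts = 16. Expected numbers out of 1814:
  red-eyed long-winged: 1814 × 9/16 = 1020.375
  red-eyed dumpy-winged: 1814 × 3/16 = 340.125
  sepia-eyed long-winged: 1814 × 3/16 = 340.125
  sepia-eyed dumpy-winged: 1814 × 1/16 = 113.375
χ² = Σ (O − E)² / E
  red-eyed long-winged: (998 − 1020.375)² / 1020.375 = 0.4906
  red-eyed dumpy-winged: (317 − 340.125)² / 340.125 = 1.5723
  sepia-eyed long-winged: (405 − 340.125)² / 340.125 = 12.3742
  sepia-eyed dumpy-winged: (94 − 113.375)² / 113.375 = 3.3111
χ² = 0.4906 + 1.5723 + 12.3742 + 3.3111 = 17.7482 ≈ 17.748
Degrees of freedom = 4 − 1 = 3; critical value at α = 0.1 is 6.251.
Since 17.748 > 6.251, we reject the null hypothesis — the data do not fit the 9:3:3:1 ratio.

17.748; not consistent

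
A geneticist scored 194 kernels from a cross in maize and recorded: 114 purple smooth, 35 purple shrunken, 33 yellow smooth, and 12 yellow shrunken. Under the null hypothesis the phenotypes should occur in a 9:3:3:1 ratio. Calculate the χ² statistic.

Under the 9:3:3:1 hypothesis (Σ ratio = 16, N = 194):
  purple smooth: 194 × 9/16 = 109.125
  purple shrunken: 194 × 3/16 = 36.375
  yellow smooth: 194 × 3/16 = 36.375
  yellow shrunken: 194 × 1/16 = 12.125
χ² = Σ (O − E)² / E
  purple smooth: (114 − 109.125)² / 109.125 = 0.2178
  purple shrunken: (35 − 36.375)² / 36.375 = 0.0520
  yellow smooth: (33 − 36.375)² / 36.375 = 0.3131
  yellow shrunken: (12 − 12.125)² / 12.125 = 0.0013
χ² = 0.2178 + 0.0520 + 0.3131 + 0.0013 = 0.5842 ≈ 0.584

0.584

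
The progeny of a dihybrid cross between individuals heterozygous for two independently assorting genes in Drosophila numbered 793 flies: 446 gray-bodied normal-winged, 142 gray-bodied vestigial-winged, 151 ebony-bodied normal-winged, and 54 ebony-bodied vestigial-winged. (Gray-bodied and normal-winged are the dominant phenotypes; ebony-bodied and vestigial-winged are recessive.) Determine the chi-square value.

A dihybrid F₂ with independent assortment and complete dominance at both loci gives a 9:3:3:1 phenotypic ratio.
Expected counts for N = 793 under a 9:3:3:1 ratio (total parts = 16):
  gray-bodied normal-winged: 793 × 9/16 = 446.0625
  gray-bodied vestigial-winged: 793 × 3/16 = 148.6875
  ebony-bodied normal-winged: 793 × 3/16 = 148.6875
  ebony-bodied vestigial-winged: 793 × 1/16 = 49.5625
χ² = Σ (O − E)² / E
  gray-bodied normal-winged: (446 − 446.0625)² / 446.0625 = 0.0000
  gray-bodied vestigial-winged: (142 − 148.6875)² / 148.6875 = 0.3008
  ebony-bodied normal-winged: (151 − 148.6875)² / 148.6875 = 0.0360
  ebony-bodied vestigial-winged: (54 − 49.5625)² / 49.5625 = 0.3973
χ² = 0.0000 + 0.3008 + 0.0360 + 0.3973 = 0.7341 ≈ 0.734

0.734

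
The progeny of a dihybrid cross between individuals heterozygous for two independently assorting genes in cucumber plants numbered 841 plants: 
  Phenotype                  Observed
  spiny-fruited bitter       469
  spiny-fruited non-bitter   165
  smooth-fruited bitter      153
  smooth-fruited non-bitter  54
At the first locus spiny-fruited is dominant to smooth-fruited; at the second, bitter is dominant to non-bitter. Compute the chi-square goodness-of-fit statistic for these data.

A dihybrid F₂ with independent assortment and complete dominance at both loci gives a 9:3:3:1 phenotypic ratio.
Expected counts for N = 841 under a 9:3:3:1 ratio (total parts = 16):
  spiny-fruited bitter: 841 × 9/16 = 473.0625
  spiny-fruited non-bitter: 841 × 3/16 = 157.6875
  smooth-fruited bitter: 841 × 3/16 = 157.6875
  smooth-fruited non-bitter: 841 × 1/16 = 52.5625
χ² = Σ (O − E)² / E
  spiny-fruited bitter: (469 − 473.0625)² / 473.0625 = 0.0349
  spiny-fruited non-bitter: (165 − 157.6875)² / 157.6875 = 0.3391
  smooth-fruited bitter: (153 − 157.6875)² / 157.6875 = 0.1393
  smooth-fruited non-bitter: (54 − 52.5625)² / 52.5625 = 0.0393
χ² = 0.0349 + 0.3391 + 0.1393 + 0.0393 = 0.5526 ≈ 0.553

0.553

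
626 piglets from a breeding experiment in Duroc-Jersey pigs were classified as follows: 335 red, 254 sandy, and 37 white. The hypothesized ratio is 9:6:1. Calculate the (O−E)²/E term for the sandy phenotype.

1.579

Total ratio parts = 16. Expected numbers out of 626:
  red: 626 × 9/16 = 352.125
  sandy: 626 × 6/16 = 234.75
  white: 626 × 1/16 = 39.125
Contribution of sandy: (254 − 234.75)² / 234.75 = 1.5785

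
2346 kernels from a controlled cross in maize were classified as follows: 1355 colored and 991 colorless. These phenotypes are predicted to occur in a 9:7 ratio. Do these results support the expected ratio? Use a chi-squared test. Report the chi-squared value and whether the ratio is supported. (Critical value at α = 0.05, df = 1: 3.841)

2.168; consistent

Under the 9:7 hypothesis (Σ ratio = 16, N = 2346):
  colored: 2346 × 9/16 = 1319.625
  colorless: 2346 × 7/16 = 1026.375
χ² = Σ (O − E)² / E
  colored: (1355 − 1319.625)² / 1319.625 = 0.9483
  colorless: (991 − 1026.375)² / 1026.375 = 1.2192
χ² = 0.9483 + 1.2192 = 2.1675 ≈ 2.168
Degrees of freedom = 2 − 1 = 1; critical value at α = 0.05 is 3.841.
Since 2.168 < 3.841, we fail to reject the null hypothesis — the data are consistent with the 9:7 ratio.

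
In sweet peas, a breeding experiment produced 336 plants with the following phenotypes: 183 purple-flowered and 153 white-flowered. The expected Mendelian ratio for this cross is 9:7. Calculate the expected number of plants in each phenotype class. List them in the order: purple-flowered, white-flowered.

Total ratio parts = 16. Expected numbers out of 336:
  purple-flowered: 336 × 9/16 = 189
  white-flowered: 336 × 7/16 = 147

189, 147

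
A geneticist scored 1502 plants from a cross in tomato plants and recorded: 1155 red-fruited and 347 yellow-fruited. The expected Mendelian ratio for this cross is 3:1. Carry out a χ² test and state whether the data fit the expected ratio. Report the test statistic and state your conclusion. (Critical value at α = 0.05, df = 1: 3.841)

Expected counts for N = 1502 under a 3:1 ratio (total parts = 4):
  red-fruited: 1502 × 3/4 = 1126.5
  yellow-fruited: 1502 × 1/4 = 375.5
χ² = Σ (O − E)² / E
  red-fruited: (1155 − 1126.5)² / 1126.5 = 0.7210
  yellow-fruited: (347 − 375.5)² / 375.5 = 2.1631
χ² = 0.7210 + 2.1631 = 2.8841 ≈ 2.884
Degrees of freedom = 2 − 1 = 1; critical value at α = 0.05 is 3.841.
Since 2.884 < 3.841, we fail to reject the null hypothesis — the data are consistent with the 3:1 ratio.

2.884; consistent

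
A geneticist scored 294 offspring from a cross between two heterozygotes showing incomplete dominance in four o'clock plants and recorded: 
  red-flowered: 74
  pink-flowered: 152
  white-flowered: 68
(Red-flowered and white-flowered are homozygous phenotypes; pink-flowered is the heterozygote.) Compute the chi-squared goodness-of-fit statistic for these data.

0.585

With incomplete dominance, a heterozygote × heterozygote cross gives a 1:2:1 phenotypic ratio.
Expected counts for N = 294 under a 1:2:1 ratio (total parts = 4):
  red-flowered: 294 × 1/4 = 73.5
  pink-flowered: 294 × 2/4 = 147
  white-flowered: 294 × 1/4 = 73.5
χ² = Σ (O − E)² / E
  red-flowered: (74 − 73.5)² / 73.5 = 0.0034
  pink-flowered: (152 − 147)² / 147 = 0.1701
  white-flowered: (68 − 73.5)² / 73.5 = 0.4116
χ² = 0.0034 + 0.1701 + 0.4116 = 0.5851 ≈ 0.585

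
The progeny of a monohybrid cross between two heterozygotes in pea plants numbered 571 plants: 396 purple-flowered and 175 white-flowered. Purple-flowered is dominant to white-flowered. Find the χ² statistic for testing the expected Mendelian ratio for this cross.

9.715

For a monohybrid cross between heterozygotes with complete dominance, the expected phenotypic ratio is 3:1.
Under the 3:1 hypothesis (Σ ratio = 4, N = 571):
  purple-flowered: 571 × 3/4 = 428.25
  white-flowered: 571 × 1/4 = 142.75
χ² = Σ (O − E)² / E
  purple-flowered: (396 − 428.25)² / 428.25 = 2.4286
  white-flowered: (175 − 142.75)² / 142.75 = 7.2859
χ² = 2.4286 + 7.2859 = 9.7145 ≈ 9.715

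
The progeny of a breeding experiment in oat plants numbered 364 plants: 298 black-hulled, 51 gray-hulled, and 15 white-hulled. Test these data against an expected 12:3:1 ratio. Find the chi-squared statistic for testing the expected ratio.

Total ratio parts = 16. Expected numbers out of 364:
  black-hulled: 364 × 12/16 = 273
  gray-hulled: 364 × 3/16 = 68.25
  white-hulled: 364 × 1/16 = 22.75
χ² = Σ (O − E)² / E
  black-hulled: (298 − 273)² / 273 = 2.2894
  gray-hulled: (51 − 68.25)² / 68.25 = 4.3599
  white-hulled: (15 − 22.75)² / 22.75 = 2.6401
χ² = 2.2894 + 4.3599 + 2.6401 = 9.2894 ≈ 9.289

9.289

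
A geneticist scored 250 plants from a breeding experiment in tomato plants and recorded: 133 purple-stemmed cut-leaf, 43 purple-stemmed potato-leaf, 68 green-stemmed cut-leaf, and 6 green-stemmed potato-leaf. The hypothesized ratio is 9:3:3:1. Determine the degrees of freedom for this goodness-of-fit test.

3

A goodness-of-fit test with 4 phenotype classes has df = 4 − 1 = 3.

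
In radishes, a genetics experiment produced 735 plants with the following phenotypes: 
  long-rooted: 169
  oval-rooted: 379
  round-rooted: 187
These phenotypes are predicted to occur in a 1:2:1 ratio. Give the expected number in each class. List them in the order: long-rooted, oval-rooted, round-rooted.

Under the 1:2:1 hypothesis (Σ ratio = 4, N = 735):
  long-rooted: 735 × 1/4 = 183.75
  oval-rooted: 735 × 2/4 = 367.5
  round-rooted: 735 × 1/4 = 183.75

183.75, 367.5, 183.75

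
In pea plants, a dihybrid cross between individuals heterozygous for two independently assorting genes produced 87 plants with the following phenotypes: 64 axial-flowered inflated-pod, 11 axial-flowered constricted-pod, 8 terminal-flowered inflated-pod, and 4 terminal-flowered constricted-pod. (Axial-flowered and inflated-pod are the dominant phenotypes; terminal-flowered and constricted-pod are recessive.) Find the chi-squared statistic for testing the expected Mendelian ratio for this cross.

A dihybrid F₂ with independent assortment and complete dominance at both loci gives a 9:3:3:1 phenotypic ratio.
The 9:3:3:1 ratio has 16 parts, so with N = 87 the expected counts are:
  axial-flowered inflated-pod: 87 × 9/16 = 48.9375
  axial-flowered constricted-pod: 87 × 3/16 = 16.3125
  terminal-flowered inflated-pod: 87 × 3/16 = 16.3125
  terminal-flowered constricted-pod: 87 × 1/16 = 5.4375
χ² = Σ (O − E)² / E
  axial-flowered inflated-pod: (64 − 48.9375)² / 48.9375 = 4.6361
  axial-flowered constricted-pod: (11 − 16.3125)² / 16.3125 = 1.7301
  terminal-flowered inflated-pod: (8 − 16.3125)² / 16.3125 = 4.2359
  terminal-flowered constricted-pod: (4 − 5.4375)² / 5.4375 = 0.3800
χ² = 4.6361 + 1.7301 + 4.2359 + 0.3800 = 10.9821 ≈ 10.982

10.982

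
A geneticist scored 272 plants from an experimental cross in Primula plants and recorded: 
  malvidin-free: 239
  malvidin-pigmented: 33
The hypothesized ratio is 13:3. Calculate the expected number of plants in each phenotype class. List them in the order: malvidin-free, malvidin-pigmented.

221, 51

Under the 13:3 hypothesis (Σ ratio = 16, N = 272):
  malvidin-free: 272 × 13/16 = 221
  malvidin-pigmented: 272 × 3/16 = 51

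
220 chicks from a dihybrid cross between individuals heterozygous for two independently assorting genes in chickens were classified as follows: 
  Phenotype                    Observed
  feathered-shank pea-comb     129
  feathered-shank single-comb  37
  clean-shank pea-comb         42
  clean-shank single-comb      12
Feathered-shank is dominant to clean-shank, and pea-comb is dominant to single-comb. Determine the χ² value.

A dihybrid F₂ with independent assortment and complete dominance at both loci gives a 9:3:3:1 phenotypic ratio.
Total ratio parts = 16. Expected numbers out of 220:
  feathered-shank pea-comb: 220 × 9/16 = 123.75
  feathered-shank single-comb: 220 × 3/16 = 41.25
  clean-shank pea-comb: 220 × 3/16 = 41.25
  clean-shank single-comb: 220 × 1/16 = 13.75
χ² = Σ (O − E)² / E
  feathered-shank pea-comb: (129 − 123.75)² / 123.75 = 0.2227
  feathered-shank single-comb: (37 − 41.25)² / 41.25 = 0.4379
  clean-shank pea-comb: (42 − 41.25)² / 41.25 = 0.0136
  clean-shank single-comb: (12 − 13.75)² / 13.75 = 0.2227
χ² = 0.2227 + 0.4379 + 0.0136 + 0.2227 = 0.8969 ≈ 0.897

0.897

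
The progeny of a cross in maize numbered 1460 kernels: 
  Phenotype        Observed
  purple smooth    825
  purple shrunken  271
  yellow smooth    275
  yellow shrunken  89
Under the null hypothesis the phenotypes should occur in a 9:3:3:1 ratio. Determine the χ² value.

Under the 9:3:3:1 hypothesis (Σ ratio = 16, N = 1460):
  purple smooth: 1460 × 9/16 = 821.25
  purple shrunken: 1460 × 3/16 = 273.75
  yellow smooth: 1460 × 3/16 = 273.75
  yellow shrunken: 1460 × 1/16 = 91.25
χ² = Σ (O − E)² / E
  purple smooth: (825 − 821.25)² / 821.25 = 0.0171
  purple shrunken: (271 − 273.75)² / 273.75 = 0.0276
  yellow smooth: (275 − 273.75)² / 273.75 = 0.0057
  yellow shrunken: (89 − 91.25)² / 91.25 = 0.0555
χ² = 0.0171 + 0.0276 + 0.0057 + 0.0555 = 0.1059 ≈ 0.106

0.106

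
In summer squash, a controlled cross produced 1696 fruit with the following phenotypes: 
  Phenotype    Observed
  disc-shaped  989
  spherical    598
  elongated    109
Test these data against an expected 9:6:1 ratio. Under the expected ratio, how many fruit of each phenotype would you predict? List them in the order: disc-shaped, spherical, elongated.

Under the 9:6:1 hypothesis (Σ ratio = 16, N = 1696):
  disc-shaped: 1696 × 9/16 = 954
  spherical: 1696 × 6/16 = 636
  elongated: 1696 × 1/16 = 106

954, 636, 106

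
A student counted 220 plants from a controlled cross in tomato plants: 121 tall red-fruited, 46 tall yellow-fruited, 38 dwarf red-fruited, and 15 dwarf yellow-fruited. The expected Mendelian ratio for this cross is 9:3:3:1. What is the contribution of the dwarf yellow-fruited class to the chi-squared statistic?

The 9:3:3:1 ratio has 16 parts, so with N = 220 the expected counts are:
  tall red-fruited: 220 × 9/16 = 123.75
  tall yellow-fruited: 220 × 3/16 = 41.25
  dwarf red-fruited: 220 × 3/16 = 41.25
  dwarf yellow-fruited: 220 × 1/16 = 13.75
Contribution of dwarf yellow-fruited: (15 − 13.75)² / 13.75 = 0.1136

0.114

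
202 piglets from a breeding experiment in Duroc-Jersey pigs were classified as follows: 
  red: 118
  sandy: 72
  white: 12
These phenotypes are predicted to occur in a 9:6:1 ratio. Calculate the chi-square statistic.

The 9:6:1 ratio has 16 parts, so with N = 202 the expected counts are:
  red: 202 × 9/16 = 113.625
  sandy: 202 × 6/16 = 75.75
  white: 202 × 1/16 = 12.625
χ² = Σ (O − E)² / E
  red: (118 − 113.625)² / 113.625 = 0.1685
  sandy: (72 − 75.75)² / 75.75 = 0.1856
  white: (12 − 12.625)² / 12.625 = 0.0309
χ² = 0.1685 + 0.1856 + 0.0309 = 0.385

0.385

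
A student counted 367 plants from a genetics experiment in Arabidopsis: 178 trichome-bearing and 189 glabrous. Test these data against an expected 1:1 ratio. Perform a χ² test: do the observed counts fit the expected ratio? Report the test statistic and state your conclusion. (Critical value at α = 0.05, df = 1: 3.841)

0.330; consistent

The 1:1 ratio has 2 parts, so with N = 367 the expected counts are:
  trichome-bearing: 367 × 1/2 = 183.5
  glabrous: 367 × 1/2 = 183.5
χ² = Σ (O − E)² / E
  trichome-bearing: (178 − 183.5)² / 183.5 = 0.1649
  glabrous: (189 − 183.5)² / 183.5 = 0.1649
χ² = 0.1649 + 0.1649 = 0.3298 ≈ 0.330
Degrees of freedom = 2 − 1 = 1; critical value at α = 0.05 is 3.841.
Since 0.330 < 3.841, we fail to reject the null hypothesis — the data are consistent with the 1:1 ratio.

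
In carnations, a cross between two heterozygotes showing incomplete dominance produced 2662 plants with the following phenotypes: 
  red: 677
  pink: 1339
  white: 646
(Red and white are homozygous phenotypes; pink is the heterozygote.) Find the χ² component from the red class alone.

With incomplete dominance, a heterozygote × heterozygote cross gives a 1:2:1 phenotypic ratio.
Expected counts for N = 2662 under a 1:2:1 ratio (total parts = 4):
  red: 2662 × 1/4 = 665.5
  pink: 2662 × 2/4 = 1331
  white: 2662 × 1/4 = 665.5
Contribution of red: (677 − 665.5)² / 665.5 = 0.1987

0.199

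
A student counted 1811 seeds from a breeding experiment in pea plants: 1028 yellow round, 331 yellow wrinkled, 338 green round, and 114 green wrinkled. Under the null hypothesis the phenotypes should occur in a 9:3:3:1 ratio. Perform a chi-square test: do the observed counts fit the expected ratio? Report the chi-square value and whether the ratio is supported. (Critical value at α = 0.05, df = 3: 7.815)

0.314; consistent

Total ratio parts = 16. Expected numbers out of 1811:
  yellow round: 1811 × 9/16 = 1018.6875
  yellow wrinkled: 1811 × 3/16 = 339.5625
  green round: 1811 × 3/16 = 339.5625
  green wrinkled: 1811 × 1/16 = 113.1875
χ² = Σ (O − E)² / E
  yellow round: (1028 − 1018.6875)² / 1018.6875 = 0.0851
  yellow wrinkled: (331 − 339.5625)² / 339.5625 = 0.2159
  green round: (338 − 339.5625)² / 339.5625 = 0.0072
  green wrinkled: (114 − 113.1875)² / 113.1875 = 0.0058
χ² = 0.0851 + 0.2159 + 0.0072 + 0.0058 = 0.314
Degrees of freedom = 4 − 1 = 3; critical value at α = 0.05 is 7.815.
Since 0.314 < 7.815, we fail to reject the null hypothesis — the data are consistent with the 9:3:3:1 ratio.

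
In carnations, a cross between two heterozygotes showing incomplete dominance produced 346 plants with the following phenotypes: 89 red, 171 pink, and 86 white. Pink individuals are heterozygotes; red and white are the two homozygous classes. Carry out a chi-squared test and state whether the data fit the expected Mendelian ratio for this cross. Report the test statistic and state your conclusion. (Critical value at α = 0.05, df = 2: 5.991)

With incomplete dominance, a heterozygote × heterozygote cross gives a 1:2:1 phenotypic ratio.
The 1:2:1 ratio has 4 parts, so with N = 346 the expected counts are:
  red: 346 × 1/4 = 86.5
  pink: 346 × 2/4 = 173
  white: 346 × 1/4 = 86.5
χ² = Σ (O − E)² / E
  red: (89 − 86.5)² / 86.5 = 0.0723
  pink: (171 − 173)² / 173 = 0.0231
  white: (86 − 86.5)² / 86.5 = 0.0029
χ² = 0.0723 + 0.0231 + 0.0029 = 0.0983 ≈ 0.098
Degrees of freedom = 3 − 1 = 2; critical value at α = 0.05 is 5.991.
Since 0.098 < 5.991, we fail to reject the null hypothesis — the data are consistent with the 1:2:1 ratio.

0.098; consistent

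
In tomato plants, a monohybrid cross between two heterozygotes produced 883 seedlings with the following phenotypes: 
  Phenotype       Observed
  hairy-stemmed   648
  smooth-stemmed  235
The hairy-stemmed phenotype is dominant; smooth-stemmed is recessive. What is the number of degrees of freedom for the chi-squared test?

For a monohybrid cross between heterozygotes with complete dominance, the expected phenotypic ratio is 3:1.
A goodness-of-fit test with 2 phenotype classes has df = 2 − 1 = 1.

1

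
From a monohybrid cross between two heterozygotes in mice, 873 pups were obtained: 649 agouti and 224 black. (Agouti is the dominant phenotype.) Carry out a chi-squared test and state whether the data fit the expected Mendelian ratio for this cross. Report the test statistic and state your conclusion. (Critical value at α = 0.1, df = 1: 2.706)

0.202; consistent

For a monohybrid cross between heterozygotes with complete dominance, the expected phenotypic ratio is 3:1.
Expected counts for N = 873 under a 3:1 ratio (total parts = 4):
  agouti: 873 × 3/4 = 654.75
  black: 873 × 1/4 = 218.25
χ² = Σ (O − E)² / E
  agouti: (649 − 654.75)² / 654.75 = 0.0505
  black: (224 − 218.25)² / 218.25 = 0.1515
χ² = 0.0505 + 0.1515 = 0.202
Degrees of freedom = 2 − 1 = 1; critical value at α = 0.1 is 2.706.
Since 0.202 < 2.706, we fail to reject the null hypothesis — the data are consistent with the 3:1 ratio.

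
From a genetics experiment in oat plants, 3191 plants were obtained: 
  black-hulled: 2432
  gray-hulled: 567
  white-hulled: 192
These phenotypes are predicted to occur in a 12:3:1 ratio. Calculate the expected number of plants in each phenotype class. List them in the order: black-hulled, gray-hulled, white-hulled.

Expected counts for N = 3191 under a 12:3:1 ratio (total parts = 16):
  black-hulled: 3191 × 12/16 = 2393.25
  gray-hulled: 3191 × 3/16 = 598.3125
  white-hulled: 3191 × 1/16 = 199.4375

2393.25, 598.3125, 199.4375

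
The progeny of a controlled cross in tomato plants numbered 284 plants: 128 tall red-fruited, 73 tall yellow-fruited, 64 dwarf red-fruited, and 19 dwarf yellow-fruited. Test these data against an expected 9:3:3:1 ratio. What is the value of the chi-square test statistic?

Under the 9:3:3:1 hypothesis (Σ ratio = 16, N = 284):
  tall red-fruited: 284 × 9/16 = 159.75
  tall yellow-fruited: 284 × 3/16 = 53.25
  dwarf red-fruited: 284 × 3/16 = 53.25
  dwarf yellow-fruited: 284 × 1/16 = 17.75
χ² = Σ (O − E)² / E
  tall red-fruited: (128 − 159.75)² / 159.75 = 6.3103
  tall yellow-fruited: (73 − 53.25)² / 53.25 = 7.3251
  dwarf red-fruited: (64 − 53.25)² / 53.25 = 2.1702
  dwarf yellow-fruited: (19 − 17.75)² / 17.75 = 0.0880
χ² = 6.3103 + 7.3251 + 2.1702 + 0.0880 = 15.8936 ≈ 15.894

15.894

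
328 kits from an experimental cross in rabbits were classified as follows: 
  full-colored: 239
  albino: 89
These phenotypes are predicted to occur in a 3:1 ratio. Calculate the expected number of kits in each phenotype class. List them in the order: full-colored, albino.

246, 82

Under the 3:1 hypothesis (Σ ratio = 4, N = 328):
  full-colored: 328 × 3/4 = 246
  albino: 328 × 1/4 = 82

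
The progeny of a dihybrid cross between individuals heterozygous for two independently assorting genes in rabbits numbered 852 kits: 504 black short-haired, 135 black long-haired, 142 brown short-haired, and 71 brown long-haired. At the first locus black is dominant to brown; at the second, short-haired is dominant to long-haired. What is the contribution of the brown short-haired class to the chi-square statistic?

A dihybrid F₂ with independent assortment and complete dominance at both loci gives a 9:3:3:1 phenotypic ratio.
The 9:3:3:1 ratio has 16 parts, so with N = 852 the expected counts are:
  black short-haired: 852 × 9/16 = 479.25
  black long-haired: 852 × 3/16 = 159.75
  brown short-haired: 852 × 3/16 = 159.75
  brown long-haired: 852 × 1/16 = 53.25
Contribution of brown short-haired: (142 − 159.75)² / 159.75 = 1.9722

1.972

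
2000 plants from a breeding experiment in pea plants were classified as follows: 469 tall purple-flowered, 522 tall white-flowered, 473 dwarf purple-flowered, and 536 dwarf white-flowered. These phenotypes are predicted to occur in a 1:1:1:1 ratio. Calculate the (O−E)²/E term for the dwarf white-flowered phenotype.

2.592

Total ratio parts = 4. Expected numbers out of 2000:
  tall purple-flowered: 2000 × 1/4 = 500
  tall white-flowered: 2000 × 1/4 = 500
  dwarf purple-flowered: 2000 × 1/4 = 500
  dwarf white-flowered: 2000 × 1/4 = 500
Contribution of dwarf white-flowered: (536 − 500)² / 500 = 2.5920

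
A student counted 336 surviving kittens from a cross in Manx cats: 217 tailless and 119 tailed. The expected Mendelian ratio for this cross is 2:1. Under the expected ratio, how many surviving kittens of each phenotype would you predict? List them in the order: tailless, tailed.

224, 112

Expected counts for N = 336 under a 2:1 ratio (total parts = 3):
  tailless: 336 × 2/3 = 224
  tailed: 336 × 1/3 = 112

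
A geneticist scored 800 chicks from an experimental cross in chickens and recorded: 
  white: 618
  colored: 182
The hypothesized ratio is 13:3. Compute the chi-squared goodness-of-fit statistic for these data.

8.402

Total ratio parts = 16. Expected numbers out of 800:
  white: 800 × 13/16 = 650
  colored: 800 × 3/16 = 150
χ² = Σ (O − E)² / E
  white: (618 − 650)² / 650 = 1.5754
  colored: (182 − 150)² / 150 = 6.8267
χ² = 1.5754 + 6.8267 = 8.4021 ≈ 8.402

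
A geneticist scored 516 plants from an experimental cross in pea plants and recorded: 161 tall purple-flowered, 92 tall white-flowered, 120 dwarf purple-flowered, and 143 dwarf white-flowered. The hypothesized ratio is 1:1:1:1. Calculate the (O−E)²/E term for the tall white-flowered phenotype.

The 1:1:1:1 ratio has 4 parts, so with N = 516 the expected counts are:
  tall purple-flowered: 516 × 1/4 = 129
  tall white-flowered: 516 × 1/4 = 129
  dwarf purple-flowered: 516 × 1/4 = 129
  dwarf white-flowered: 516 × 1/4 = 129
Contribution of tall white-flowered: (92 − 129)² / 129 = 10.6124

10.612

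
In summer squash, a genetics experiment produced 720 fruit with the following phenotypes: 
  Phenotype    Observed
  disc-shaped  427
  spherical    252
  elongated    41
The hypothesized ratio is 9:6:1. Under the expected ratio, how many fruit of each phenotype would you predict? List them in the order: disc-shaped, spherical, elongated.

405, 270, 45

The 9:6:1 ratio has 16 parts, so with N = 720 the expected counts are:
  disc-shaped: 720 × 9/16 = 405
  spherical: 720 × 6/16 = 270
  elongated: 720 × 1/16 = 45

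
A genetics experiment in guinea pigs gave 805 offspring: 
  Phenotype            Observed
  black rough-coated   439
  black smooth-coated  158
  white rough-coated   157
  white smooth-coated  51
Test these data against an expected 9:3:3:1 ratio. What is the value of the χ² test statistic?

1.005

The 9:3:3:1 ratio has 16 parts, so with N = 805 the expected counts are:
  black rough-coated: 805 × 9/16 = 452.8125
  black smooth-coated: 805 × 3/16 = 150.9375
  white rough-coated: 805 × 3/16 = 150.9375
  white smooth-coated: 805 × 1/16 = 50.3125
χ² = Σ (O − E)² / E
  black rough-coated: (439 − 452.8125)² / 452.8125 = 0.4213
  black smooth-coated: (158 − 150.9375)² / 150.9375 = 0.3305
  white rough-coated: (157 − 150.9375)² / 150.9375 = 0.2435
  white smooth-coated: (51 − 50.3125)² / 50.3125 = 0.0094
χ² = 0.4213 + 0.3305 + 0.2435 + 0.0094 = 1.0047 ≈ 1.005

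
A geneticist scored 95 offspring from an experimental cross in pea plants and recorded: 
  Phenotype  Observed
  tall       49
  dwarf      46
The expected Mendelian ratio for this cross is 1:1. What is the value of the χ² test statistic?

Under the 1:1 hypothesis (Σ ratio = 2, N = 95):
  tall: 95 × 1/2 = 47.5
  dwarf: 95 × 1/2 = 47.5
χ² = Σ (O − E)² / E
  tall: (49 − 47.5)² / 47.5 = 0.0474
  dwarf: (46 − 47.5)² / 47.5 = 0.0474
χ² = 0.0474 + 0.0474 = 0.0948 ≈ 0.095

0.095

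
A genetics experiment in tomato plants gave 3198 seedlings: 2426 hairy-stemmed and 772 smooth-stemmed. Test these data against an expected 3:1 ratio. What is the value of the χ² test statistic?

Under the 3:1 hypothesis (Σ ratio = 4, N = 3198):
  hairy-stemmed: 3198 × 3/4 = 2398.5
  smooth-stemmed: 3198 × 1/4 = 799.5
χ² = Σ (O − E)² / E
  hairy-stemmed: (2426 − 2398.5)² / 2398.5 = 0.3153
  smooth-stemmed: (772 − 799.5)² / 799.5 = 0.9459
χ² = 0.3153 + 0.9459 = 1.2612 ≈ 1.261

1.261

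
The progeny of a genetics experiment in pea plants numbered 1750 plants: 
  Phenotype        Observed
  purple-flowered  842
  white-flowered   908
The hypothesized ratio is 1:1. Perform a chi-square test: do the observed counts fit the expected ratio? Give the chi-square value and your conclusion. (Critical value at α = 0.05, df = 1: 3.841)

2.489; consistent

Expected counts for N = 1750 under a 1:1 ratio (total parts = 2):
  purple-flowered: 1750 × 1/2 = 875
  white-flowered: 1750 × 1/2 = 875
χ² = Σ (O − E)² / E
  purple-flowered: (842 − 875)² / 875 = 1.2446
  white-flowered: (908 − 875)² / 875 = 1.2446
χ² = 1.2446 + 1.2446 = 2.4892 ≈ 2.489
Degrees of freedom = 2 − 1 = 1; critical value at α = 0.05 is 3.841.
Since 2.489 < 3.841, we fail to reject the null hypothesis — the data are consistent with the 1:1 ratio.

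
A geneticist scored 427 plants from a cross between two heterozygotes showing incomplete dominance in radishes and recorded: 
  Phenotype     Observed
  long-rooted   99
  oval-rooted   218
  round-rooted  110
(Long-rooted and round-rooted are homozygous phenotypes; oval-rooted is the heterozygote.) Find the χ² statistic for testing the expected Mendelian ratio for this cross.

0.756

With incomplete dominance, a heterozygote × heterozygote cross gives a 1:2:1 phenotypic ratio.
Total ratio parts = 4. Expected numbers out of 427:
  long-rooted: 427 × 1/4 = 106.75
  oval-rooted: 427 × 2/4 = 213.5
  round-rooted: 427 × 1/4 = 106.75
χ² = Σ (O − E)² / E
  long-rooted: (99 − 106.75)² / 106.75 = 0.5626
  oval-rooted: (218 − 213.5)² / 213.5 = 0.0948
  round-rooted: (110 − 106.75)² / 106.75 = 0.0989
χ² = 0.5626 + 0.0948 + 0.0989 = 0.7563 ≈ 0.756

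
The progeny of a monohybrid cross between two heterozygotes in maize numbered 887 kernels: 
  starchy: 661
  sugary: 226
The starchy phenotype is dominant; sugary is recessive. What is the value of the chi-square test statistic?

For a monohybrid cross between heterozygotes with complete dominance, the expected phenotypic ratio is 3:1.
The 3:1 ratio has 4 parts, so with N = 887 the expected counts are:
  starchy: 887 × 3/4 = 665.25
  sugary: 887 × 1/4 = 221.75
χ² = Σ (O − E)² / E
  starchy: (661 − 665.25)² / 665.25 = 0.0272
  sugary: (226 − 221.75)² / 221.75 = 0.0815
χ² = 0.0272 + 0.0815 = 0.1087 ≈ 0.109

0.109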